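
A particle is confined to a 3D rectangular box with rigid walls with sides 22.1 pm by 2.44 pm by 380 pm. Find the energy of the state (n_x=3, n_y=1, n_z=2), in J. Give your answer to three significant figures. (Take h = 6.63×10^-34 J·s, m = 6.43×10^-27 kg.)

E = 1.59×10^-18 J

For a 3D rectangular well E = (h²/8m)·Σ n_i²/L_i² = (6.63×10^-34)²/(8·6.43×10^-27) · [3²/(22.1 pm)² + 1²/(2.44 pm)² + 2²/(380 pm)²].
Evaluating gives E = 1.59×10^-18 J.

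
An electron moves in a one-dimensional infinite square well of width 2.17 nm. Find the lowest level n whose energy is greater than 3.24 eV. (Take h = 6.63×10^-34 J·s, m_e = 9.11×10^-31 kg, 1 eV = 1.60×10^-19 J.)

E_1 = h²/(8m_eL²) = 1.281×10^-20 J = 0.08006 eV.
Need n² > 3.24/0.08006 = 40.47, i.e. n > 6.362.
The smallest integer satisfying this is n = 7.

n = 7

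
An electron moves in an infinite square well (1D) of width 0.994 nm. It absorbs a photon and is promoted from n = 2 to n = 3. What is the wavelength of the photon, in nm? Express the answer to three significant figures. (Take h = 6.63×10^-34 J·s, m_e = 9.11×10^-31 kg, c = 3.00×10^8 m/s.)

λ = 652 nm

E_1 = h²/(8m_eL²) = 6.104×10^-20 J, so ΔE = (3² − 2²)E_1 = 3.052×10^-19 J.
λ = hc/ΔE = (6.63×10^-34·3.00×10^8)/3.052×10^-19 = 6.52×10^-7 m = 652 nm.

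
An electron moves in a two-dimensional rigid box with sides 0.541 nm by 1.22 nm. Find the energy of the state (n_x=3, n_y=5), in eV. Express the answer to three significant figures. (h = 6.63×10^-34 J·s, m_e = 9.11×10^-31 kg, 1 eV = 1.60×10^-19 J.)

For a 2D rectangular well E = (h²/8m_e)·Σ n_i²/L_i² = (6.63×10^-34)²/(8·9.11×10^-31) · [3²/(0.541 nm)² + 5²/(1.22 nm)²].
Evaluating gives E = 2.868×10^-18 J = 17.9 eV.

E = 17.9 eV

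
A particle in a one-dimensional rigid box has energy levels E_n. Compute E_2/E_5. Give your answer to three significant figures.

0.160

E_n ∝ n², so E_2/E_5 = 2²/5² = 4/25 = 0.160.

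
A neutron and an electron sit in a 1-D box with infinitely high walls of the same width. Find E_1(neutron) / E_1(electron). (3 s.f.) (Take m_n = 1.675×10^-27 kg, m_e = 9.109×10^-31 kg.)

E_n ∝ 1/m at fixed n and L, so the ratio is m_e/m_n = 9.109×10^-31/1.675×10^-27 = 5.44×10^-4.

5.44×10^-4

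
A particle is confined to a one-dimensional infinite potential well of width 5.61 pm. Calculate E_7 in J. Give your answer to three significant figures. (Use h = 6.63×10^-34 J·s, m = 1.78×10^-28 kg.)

E_7 = 4.81×10^-16 J

For an infinite well E_n = n²h²/(8mL²), so E_1 = h²/(8mL²) = (6.63×10^-34)²/(8·1.78×10^-28·(5.61×10^-12 m)²) = 9.808×10^-18 J.
Then E_7 = 7²·E_1 = 49·9.808×10^-18 J = 4.81×10^-16 J.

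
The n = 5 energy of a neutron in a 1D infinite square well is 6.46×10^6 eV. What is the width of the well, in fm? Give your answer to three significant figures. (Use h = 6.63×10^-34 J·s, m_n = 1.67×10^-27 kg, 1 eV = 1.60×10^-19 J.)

L = 28.2 fm

From E_n = n²h²/(8m_nL²), L = n·h/√(8m_nE_n).
E_5 = 6.46×10^6 eV = 1.034×10^-12 J, so L = 5·6.63×10^-34/√(8·1.67×10^-27·1.034×10^-12) = 2.82×10^-14 m = 28.2 fm.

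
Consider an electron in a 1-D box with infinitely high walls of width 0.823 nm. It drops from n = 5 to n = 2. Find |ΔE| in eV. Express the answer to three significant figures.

|ΔE| = 11.7 eV

E_1 = h²/(8m_eL²) = 8.895×10^-20 J.
|ΔE| = |5² − 2²|·E_1 = 21·8.895×10^-20 J = 1.868×10^-18 J = 11.7 eV.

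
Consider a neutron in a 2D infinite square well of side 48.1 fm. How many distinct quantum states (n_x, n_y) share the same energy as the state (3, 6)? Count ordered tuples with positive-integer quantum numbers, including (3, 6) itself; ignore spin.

The level has n_x² + n_y² = 45. The ordered positive-integer solutions are (3, 6), (6, 3).
That gives 2 states.

degeneracy = 2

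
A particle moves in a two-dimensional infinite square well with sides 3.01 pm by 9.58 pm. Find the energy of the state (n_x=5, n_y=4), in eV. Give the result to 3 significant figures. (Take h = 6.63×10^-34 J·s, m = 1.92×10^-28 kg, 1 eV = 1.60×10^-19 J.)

For a 2D rectangular well E = (h²/8m)·Σ n_i²/L_i² = (6.63×10^-34)²/(8·1.92×10^-28) · [5²/(3.01 pm)² + 4²/(9.58 pm)²].
Evaluating gives E = 8.396×10^-16 J = 5.25×10^3 eV.

E = 5.25×10^3 eV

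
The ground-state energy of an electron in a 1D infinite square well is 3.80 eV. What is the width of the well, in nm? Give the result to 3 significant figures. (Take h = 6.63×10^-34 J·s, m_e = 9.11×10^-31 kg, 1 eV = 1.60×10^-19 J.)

From E_n = n²h²/(8m_eL²), L = n·h/√(8m_eE_n).
E_1 = 3.80 eV = 6.080×10^-19 J, so L = 1·6.63×10^-34/√(8·9.11×10^-31·6.080×10^-19) = 3.15×10^-10 m = 0.315 nm.

L = 0.315 nm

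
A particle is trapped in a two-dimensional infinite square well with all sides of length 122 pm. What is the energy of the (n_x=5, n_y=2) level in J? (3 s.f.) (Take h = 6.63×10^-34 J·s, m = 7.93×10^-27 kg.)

For a 2D rectangular well E = (h²/8m)·Σ n_i²/L_i² = (6.63×10^-34)²/(8·7.93×10^-27) · [5²/(122 pm)² + 2²/(122 pm)²].
Evaluating gives E = 1.35×10^-20 J.

E = 1.35×10^-20 J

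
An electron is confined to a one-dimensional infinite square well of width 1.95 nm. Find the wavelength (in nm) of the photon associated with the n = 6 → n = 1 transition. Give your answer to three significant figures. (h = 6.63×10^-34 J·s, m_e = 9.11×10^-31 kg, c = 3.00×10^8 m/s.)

E_1 = h²/(8m_eL²) = 1.586×10^-20 J, so ΔE = (6² − 1²)E_1 = 5.551×10^-19 J.
λ = hc/ΔE = (6.63×10^-34·3.00×10^8)/5.551×10^-19 = 3.58×10^-7 m = 358 nm.

λ = 358 nm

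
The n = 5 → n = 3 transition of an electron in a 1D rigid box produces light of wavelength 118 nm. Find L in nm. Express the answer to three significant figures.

L = 0.757 nm

The photon carries ΔE = hc/λ = 6.626×10^-34·2.998×10^8/1.18×10^-7 m = 1.683×10^-18 J.
Since ΔE = (5² − 3²)E_1, E_1 = 1.052×10^-19 J, and L = h/√(8m_eE_1) = 7.57×10^-10 m = 0.757 nm.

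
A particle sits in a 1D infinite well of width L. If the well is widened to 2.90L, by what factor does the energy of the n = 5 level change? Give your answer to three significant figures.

0.119

E_n ∝ 1/L², so the energy scales by 1/2.90² = 0.119.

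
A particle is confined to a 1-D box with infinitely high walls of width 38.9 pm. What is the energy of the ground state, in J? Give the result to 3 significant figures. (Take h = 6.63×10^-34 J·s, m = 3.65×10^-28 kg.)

For an infinite well E_n = n²h²/(8mL²), so E_1 = h²/(8mL²) = (6.63×10^-34)²/(8·3.65×10^-28·(3.89×10^-11 m)²) = 9.948×10^-20 J.

E_1 = 9.95×10^-20 J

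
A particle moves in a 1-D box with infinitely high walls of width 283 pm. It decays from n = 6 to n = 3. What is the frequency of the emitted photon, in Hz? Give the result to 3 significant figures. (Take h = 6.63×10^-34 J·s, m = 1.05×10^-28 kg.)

E_1 = h²/(8mL²) = 6.534×10^-21 J and ΔE = (6² − 3²)E_1 = 1.764×10^-19 J.
f = ΔE/h = 1.764×10^-19/6.63×10^-34 = 2.66×10^14 Hz.

f = 2.66×10^14 Hz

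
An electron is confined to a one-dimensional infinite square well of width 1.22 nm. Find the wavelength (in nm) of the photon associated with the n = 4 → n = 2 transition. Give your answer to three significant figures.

λ = 409 nm

E_1 = h²/(8m_eL²) = 4.048×10^-20 J, so ΔE = (4² − 2²)E_1 = 4.858×10^-19 J.
λ = hc/ΔE = (6.626×10^-34·2.998×10^8)/4.858×10^-19 = 4.09×10^-7 m = 409 nm.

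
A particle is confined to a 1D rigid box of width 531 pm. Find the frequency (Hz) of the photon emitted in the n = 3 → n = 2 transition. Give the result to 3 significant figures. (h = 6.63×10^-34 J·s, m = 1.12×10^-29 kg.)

E_1 = h²/(8mL²) = 1.740×10^-20 J and ΔE = (3² − 2²)E_1 = 8.700×10^-20 J.
f = ΔE/h = 8.700×10^-20/6.63×10^-34 = 1.31×10^14 Hz.

f = 1.31×10^14 Hz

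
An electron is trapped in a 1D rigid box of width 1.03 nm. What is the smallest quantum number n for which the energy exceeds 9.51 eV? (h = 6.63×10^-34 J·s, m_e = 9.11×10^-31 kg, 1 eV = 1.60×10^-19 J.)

n = 6

E_1 = h²/(8m_eL²) = 5.685×10^-20 J = 0.3553 eV.
Need n² > 9.51/0.3553 = 26.77, i.e. n > 5.174.
The smallest integer satisfying this is n = 6.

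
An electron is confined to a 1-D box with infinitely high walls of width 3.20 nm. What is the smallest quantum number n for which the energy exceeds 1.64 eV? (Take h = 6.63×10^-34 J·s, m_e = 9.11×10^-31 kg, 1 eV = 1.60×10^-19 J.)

n = 7

E_1 = h²/(8m_eL²) = 5.890×10^-21 J = 0.03681 eV.
Need n² > 1.64/0.03681 = 44.55, i.e. n > 6.675.
The smallest integer satisfying this is n = 7.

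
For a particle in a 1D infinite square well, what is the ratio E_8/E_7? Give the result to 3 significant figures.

1.31

E_n ∝ n², so E_8/E_7 = 8²/7² = 64/49 = 1.31.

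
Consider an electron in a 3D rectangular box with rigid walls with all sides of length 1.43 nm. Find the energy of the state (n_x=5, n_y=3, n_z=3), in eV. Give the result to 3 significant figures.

For a 3D rectangular well E = (h²/8m_e)·Σ n_i²/L_i² = (6.626×10^-34)²/(8·9.109×10^-31) · [5²/(1.43 nm)² + 3²/(1.43 nm)² + 3²/(1.43 nm)²].
Evaluating gives E = 1.267×10^-18 J = 7.91 eV.

E = 7.91 eV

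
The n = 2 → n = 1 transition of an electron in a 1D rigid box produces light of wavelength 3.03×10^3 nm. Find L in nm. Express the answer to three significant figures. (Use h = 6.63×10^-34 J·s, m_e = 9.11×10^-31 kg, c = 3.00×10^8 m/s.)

The photon carries ΔE = hc/λ = 6.63×10^-34·3.00×10^8/3.03×10^-6 m = 6.564×10^-20 J.
Since ΔE = (2² − 1²)E_1, E_1 = 2.188×10^-20 J, and L = h/√(8m_eE_1) = 1.66×10^-9 m = 1.66 nm.

L = 1.66 nm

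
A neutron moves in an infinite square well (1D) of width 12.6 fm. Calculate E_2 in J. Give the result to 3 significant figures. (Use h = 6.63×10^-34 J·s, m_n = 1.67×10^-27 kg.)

For an infinite well E_n = n²h²/(8m_nL²), so E_1 = h²/(8m_nL²) = (6.63×10^-34)²/(8·1.67×10^-27·(1.26×10^-14 m)²) = 2.072×10^-13 J.
Then E_2 = 2²·E_1 = 4·2.072×10^-13 J = 8.29×10^-13 J.

E_2 = 8.29×10^-13 J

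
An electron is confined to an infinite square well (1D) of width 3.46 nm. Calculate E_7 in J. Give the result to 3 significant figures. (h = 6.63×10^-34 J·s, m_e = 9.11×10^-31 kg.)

For an infinite well E_n = n²h²/(8m_eL²), so E_1 = h²/(8m_eL²) = (6.63×10^-34)²/(8·9.11×10^-31·(3.46×10^-9 m)²) = 5.038×10^-21 J.
Then E_7 = 7²·E_1 = 49·5.038×10^-21 J = 2.47×10^-19 J.

E_7 = 2.47×10^-19 J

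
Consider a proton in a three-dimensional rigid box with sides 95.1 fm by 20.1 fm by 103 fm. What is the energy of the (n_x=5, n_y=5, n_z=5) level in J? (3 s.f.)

For a 3D rectangular well E = (h²/8m_p)·Σ n_i²/L_i² = (6.626×10^-34)²/(8·1.673×10^-27) · [5²/(95.1 fm)² + 5²/(20.1 fm)² + 5²/(103 fm)²].
Evaluating gives E = 2.20×10^-12 J.

E = 2.20×10^-12 J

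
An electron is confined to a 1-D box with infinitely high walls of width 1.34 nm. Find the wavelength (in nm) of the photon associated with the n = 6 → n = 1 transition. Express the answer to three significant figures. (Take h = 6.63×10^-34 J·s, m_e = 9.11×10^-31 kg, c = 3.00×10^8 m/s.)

E_1 = h²/(8m_eL²) = 3.359×10^-20 J, so ΔE = (6² − 1²)E_1 = 1.176×10^-18 J.
λ = hc/ΔE = (6.63×10^-34·3.00×10^8)/1.176×10^-18 = 1.69×10^-7 m = 169 nm.

λ = 169 nm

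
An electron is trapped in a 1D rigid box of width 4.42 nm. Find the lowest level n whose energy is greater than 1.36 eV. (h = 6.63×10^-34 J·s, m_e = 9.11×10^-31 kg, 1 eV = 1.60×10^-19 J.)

E_1 = h²/(8m_eL²) = 3.087×10^-21 J = 0.01929 eV.
Need n² > 1.36/0.01929 = 70.50, i.e. n > 8.396.
The smallest integer satisfying this is n = 9.

n = 9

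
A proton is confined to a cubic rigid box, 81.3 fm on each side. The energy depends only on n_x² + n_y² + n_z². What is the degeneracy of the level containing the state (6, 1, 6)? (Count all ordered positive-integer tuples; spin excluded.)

The level has n_x² + n_y² + n_z² = 73. The ordered positive-integer solutions are (1, 6, 6), (6, 1, 6), (6, 6, 1).
That gives 3 states.

degeneracy = 3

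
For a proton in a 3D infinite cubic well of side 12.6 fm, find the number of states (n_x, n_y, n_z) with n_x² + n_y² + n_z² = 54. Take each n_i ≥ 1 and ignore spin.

The level has n_x² + n_y² + n_z² = 54. The ordered positive-integer solutions are (1, 2, 7), (1, 7, 2), (2, 1, 7), (2, 5, 5), (2, 7, 1), (3, 3, 6), (3, 6, 3), (5, 2, 5), (5, 5, 2), (6, 3, 3), (7, 1, 2), (7, 2, 1).
That gives 12 states.

degeneracy = 12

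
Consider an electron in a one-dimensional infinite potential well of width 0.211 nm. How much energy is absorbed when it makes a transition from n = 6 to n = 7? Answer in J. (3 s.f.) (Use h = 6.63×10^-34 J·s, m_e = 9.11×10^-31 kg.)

|ΔE| = 1.76×10^-17 J

E_1 = h²/(8m_eL²) = 1.355×10^-18 J.
|ΔE| = |6² − 7²|·E_1 = 13·1.355×10^-18 J = 1.76×10^-17 J.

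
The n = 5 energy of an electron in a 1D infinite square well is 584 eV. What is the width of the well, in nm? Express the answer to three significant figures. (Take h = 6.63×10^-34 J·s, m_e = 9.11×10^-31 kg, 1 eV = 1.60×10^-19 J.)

L = 0.127 nm

From E_n = n²h²/(8m_eL²), L = n·h/√(8m_eE_n).
E_5 = 584 eV = 9.344×10^-17 J, so L = 5·6.63×10^-34/√(8·9.11×10^-31·9.344×10^-17) = 1.27×10^-10 m = 0.127 nm.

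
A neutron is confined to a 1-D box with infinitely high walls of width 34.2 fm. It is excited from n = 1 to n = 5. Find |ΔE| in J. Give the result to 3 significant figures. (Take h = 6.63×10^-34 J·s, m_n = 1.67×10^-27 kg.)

E_1 = h²/(8m_nL²) = 2.813×10^-14 J.
|ΔE| = |1² − 5²|·E_1 = 24·2.813×10^-14 J = 6.75×10^-13 J.

|ΔE| = 6.75×10^-13 J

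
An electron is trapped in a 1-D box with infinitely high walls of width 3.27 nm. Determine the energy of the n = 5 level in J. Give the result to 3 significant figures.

For an infinite well E_n = n²h²/(8m_eL²), so E_1 = h²/(8m_eL²) = (6.626×10^-34)²/(8·9.109×10^-31·(3.27×10^-9 m)²) = 5.634×10^-21 J.
Then E_5 = 5²·E_1 = 25·5.634×10^-21 J = 1.41×10^-19 J.

E_5 = 1.41×10^-19 J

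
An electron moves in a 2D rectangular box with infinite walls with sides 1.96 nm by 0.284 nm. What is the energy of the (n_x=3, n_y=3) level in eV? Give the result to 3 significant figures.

For a 2D rectangular well E = (h²/8m_e)·Σ n_i²/L_i² = (6.626×10^-34)²/(8·9.109×10^-31) · [3²/(1.96 nm)² + 3²/(0.284 nm)²].
Evaluating gives E = 6.864×10^-18 J = 42.8 eV.

E = 42.8 eV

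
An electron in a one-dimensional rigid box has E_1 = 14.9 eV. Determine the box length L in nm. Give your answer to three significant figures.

From E_n = n²h²/(8m_eL²), L = n·h/√(8m_eE_n).
E_1 = 14.9 eV = 2.387×10^-18 J, so L = 1·6.626×10^-34/√(8·9.109×10^-31·2.387×10^-18) = 1.59×10^-10 m = 0.159 nm.

L = 0.159 nm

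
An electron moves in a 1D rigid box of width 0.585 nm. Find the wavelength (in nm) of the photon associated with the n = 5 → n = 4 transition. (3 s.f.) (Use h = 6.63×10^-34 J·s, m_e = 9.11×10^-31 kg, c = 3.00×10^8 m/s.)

λ = 125 nm

E_1 = h²/(8m_eL²) = 1.762×10^-19 J, so ΔE = (5² − 4²)E_1 = 1.586×10^-18 J.
λ = hc/ΔE = (6.63×10^-34·3.00×10^8)/1.586×10^-18 = 1.25×10^-7 m = 125 nm.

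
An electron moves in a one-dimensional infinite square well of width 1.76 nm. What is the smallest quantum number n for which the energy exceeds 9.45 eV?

n = 9

E_1 = h²/(8m_eL²) = 1.945×10^-20 J = 0.1214 eV.
Need n² > 9.45/0.1214 = 77.84, i.e. n > 8.823.
The smallest integer satisfying this is n = 9.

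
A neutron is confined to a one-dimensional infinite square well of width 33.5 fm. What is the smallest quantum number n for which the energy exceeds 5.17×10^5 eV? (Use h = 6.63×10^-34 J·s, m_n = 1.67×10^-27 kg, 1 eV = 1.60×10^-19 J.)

n = 2

E_1 = h²/(8m_nL²) = 2.932×10^-14 J = 1.833×10^5 eV.
Need n² > 5.17×10^5/1.833×10^5 = 2.821, i.e. n > 1.680.
The smallest integer satisfying this is n = 2.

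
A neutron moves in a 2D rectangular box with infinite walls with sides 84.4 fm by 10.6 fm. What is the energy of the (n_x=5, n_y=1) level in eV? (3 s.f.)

E = 2.54×10^6 eV

For a 2D rectangular well E = (h²/8m_n)·Σ n_i²/L_i² = (6.626×10^-34)²/(8·1.675×10^-27) · [5²/(84.4 fm)² + 1²/(10.6 fm)²].
Evaluating gives E = 4.066×10^-13 J = 2.54×10^6 eV.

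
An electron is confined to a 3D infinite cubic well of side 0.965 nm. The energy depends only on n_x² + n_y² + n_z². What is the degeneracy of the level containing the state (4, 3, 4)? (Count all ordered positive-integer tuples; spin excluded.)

The level has n_x² + n_y² + n_z² = 41. The ordered positive-integer solutions are (1, 2, 6), (1, 6, 2), (2, 1, 6), (2, 6, 1), (3, 4, 4), (4, 3, 4), (4, 4, 3), (6, 1, 2), (6, 2, 1).
That gives 9 states.

degeneracy = 9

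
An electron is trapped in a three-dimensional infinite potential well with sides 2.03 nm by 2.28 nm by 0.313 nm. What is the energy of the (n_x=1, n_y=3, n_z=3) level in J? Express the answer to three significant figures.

For a 3D rectangular well E = (h²/8m_e)·Σ n_i²/L_i² = (6.626×10^-34)²/(8·9.109×10^-31) · [1²/(2.03 nm)² + 3²/(2.28 nm)² + 3²/(0.313 nm)²].
Evaluating gives E = 5.65×10^-18 J.

E = 5.65×10^-18 J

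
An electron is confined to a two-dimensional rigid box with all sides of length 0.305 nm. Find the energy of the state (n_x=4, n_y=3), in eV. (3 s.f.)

For a 2D rectangular well E = (h²/8m_e)·Σ n_i²/L_i² = (6.626×10^-34)²/(8·9.109×10^-31) · [4²/(0.305 nm)² + 3²/(0.305 nm)²].
Evaluating gives E = 1.619×10^-17 J = 101 eV.

E = 101 eV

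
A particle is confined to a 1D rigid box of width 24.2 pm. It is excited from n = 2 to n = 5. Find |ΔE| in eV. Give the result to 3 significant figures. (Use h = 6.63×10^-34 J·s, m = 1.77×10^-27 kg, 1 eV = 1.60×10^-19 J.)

E_1 = h²/(8mL²) = 5.301×10^-20 J.
|ΔE| = |2² − 5²|·E_1 = 21·5.301×10^-20 J = 1.113×10^-18 J = 6.96 eV.

|ΔE| = 6.96 eV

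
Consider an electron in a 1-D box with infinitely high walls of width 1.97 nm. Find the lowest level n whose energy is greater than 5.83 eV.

n = 8

E_1 = h²/(8m_eL²) = 1.552×10^-20 J = 0.09688 eV.
Need n² > 5.83/0.09688 = 60.18, i.e. n > 7.758.
The smallest integer satisfying this is n = 8.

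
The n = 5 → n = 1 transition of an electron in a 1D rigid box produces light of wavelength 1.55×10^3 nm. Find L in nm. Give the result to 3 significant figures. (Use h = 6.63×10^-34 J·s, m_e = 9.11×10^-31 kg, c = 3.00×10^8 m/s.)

The photon carries ΔE = hc/λ = 6.63×10^-34·3.00×10^8/1.55×10^-6 m = 1.283×10^-19 J.
Since ΔE = (5² − 1²)E_1, E_1 = 5.346×10^-21 J, and L = h/√(8m_eE_1) = 3.36×10^-9 m = 3.36 nm.

L = 3.36 nm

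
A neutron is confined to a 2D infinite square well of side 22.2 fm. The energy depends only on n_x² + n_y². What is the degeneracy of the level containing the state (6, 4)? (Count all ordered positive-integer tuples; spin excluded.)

degeneracy = 2

The level has n_x² + n_y² = 52. The ordered positive-integer solutions are (4, 6), (6, 4).
That gives 2 states.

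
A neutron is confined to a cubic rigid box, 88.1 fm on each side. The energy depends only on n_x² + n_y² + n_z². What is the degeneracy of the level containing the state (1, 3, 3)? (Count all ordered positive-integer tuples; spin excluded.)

degeneracy = 3

The level has n_x² + n_y² + n_z² = 19. The ordered positive-integer solutions are (1, 3, 3), (3, 1, 3), (3, 3, 1).
That gives 3 states.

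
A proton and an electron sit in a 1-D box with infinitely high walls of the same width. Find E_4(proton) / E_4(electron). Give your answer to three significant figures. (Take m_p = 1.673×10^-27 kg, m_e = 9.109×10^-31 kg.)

E_n ∝ 1/m at fixed n and L, so the ratio is m_e/m_p = 9.109×10^-31/1.673×10^-27 = 5.44×10^-4.

5.44×10^-4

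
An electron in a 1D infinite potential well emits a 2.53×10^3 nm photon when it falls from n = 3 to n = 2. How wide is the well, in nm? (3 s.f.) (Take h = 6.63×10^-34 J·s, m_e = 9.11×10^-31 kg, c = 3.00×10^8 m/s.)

The photon carries ΔE = hc/λ = 6.63×10^-34·3.00×10^8/2.53×10^-6 m = 7.862×10^-20 J.
Since ΔE = (3² − 2²)E_1, E_1 = 1.572×10^-20 J, and L = h/√(8m_eE_1) = 1.96×10^-9 m = 1.96 nm.

L = 1.96 nm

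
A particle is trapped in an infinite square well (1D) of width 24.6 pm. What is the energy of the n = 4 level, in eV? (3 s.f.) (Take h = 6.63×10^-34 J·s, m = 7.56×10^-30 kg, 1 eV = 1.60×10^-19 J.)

For an infinite well E_n = n²h²/(8mL²), so E_1 = h²/(8mL²) = (6.63×10^-34)²/(8·7.56×10^-30·(2.46×10^-11 m)²) = 1.201×10^-17 J.
Then E_4 = 4²·E_1 = 16·1.201×10^-17 J = 1.922×10^-16 J.
Converting, E_4 = 1.922×10^-16 J / (1.60×10^-19 J/eV) = 1.20×10^3 eV.

E_4 = 1.20×10^3 eV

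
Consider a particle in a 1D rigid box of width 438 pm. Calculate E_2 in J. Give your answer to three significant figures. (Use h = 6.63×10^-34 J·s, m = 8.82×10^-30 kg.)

For an infinite well E_n = n²h²/(8mL²), so E_1 = h²/(8mL²) = (6.63×10^-34)²/(8·8.82×10^-30·(4.38×10^-10 m)²) = 3.247×10^-20 J.
Then E_2 = 2²·E_1 = 4·3.247×10^-20 J = 1.30×10^-19 J.

E_2 = 1.30×10^-19 J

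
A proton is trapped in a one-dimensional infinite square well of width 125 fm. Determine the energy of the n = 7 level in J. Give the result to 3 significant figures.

For an infinite well E_n = n²h²/(8m_pL²), so E_1 = h²/(8m_pL²) = (6.626×10^-34)²/(8·1.673×10^-27·(1.25×10^-13 m)²) = 2.099×10^-15 J.
Then E_7 = 7²·E_1 = 49·2.099×10^-15 J = 1.03×10^-13 J.

E_7 = 1.03×10^-13 J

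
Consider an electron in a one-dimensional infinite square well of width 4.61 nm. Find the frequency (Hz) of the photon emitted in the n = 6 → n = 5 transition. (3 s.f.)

E_1 = h²/(8m_eL²) = 2.835×10^-21 J and ΔE = (6² − 5²)E_1 = 3.118×10^-20 J.
f = ΔE/h = 3.118×10^-20/6.626×10^-34 = 4.71×10^13 Hz.

f = 4.71×10^13 Hz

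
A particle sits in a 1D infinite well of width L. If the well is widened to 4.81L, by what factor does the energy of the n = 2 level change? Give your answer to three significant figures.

E_n ∝ 1/L², so the energy scales by 1/4.81² = 0.0432.

0.0432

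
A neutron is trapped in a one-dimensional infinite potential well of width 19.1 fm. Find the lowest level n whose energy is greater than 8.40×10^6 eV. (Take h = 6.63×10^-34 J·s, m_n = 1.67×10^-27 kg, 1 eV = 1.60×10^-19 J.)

E_1 = h²/(8m_nL²) = 9.019×10^-14 J = 5.637×10^5 eV.
Need n² > 8.40×10^6/5.637×10^5 = 14.90, i.e. n > 3.860.
The smallest integer satisfying this is n = 4.

n = 4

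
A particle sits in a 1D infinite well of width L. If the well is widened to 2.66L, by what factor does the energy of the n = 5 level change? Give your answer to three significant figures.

0.141

E_n ∝ 1/L², so the energy scales by 1/2.66² = 0.141.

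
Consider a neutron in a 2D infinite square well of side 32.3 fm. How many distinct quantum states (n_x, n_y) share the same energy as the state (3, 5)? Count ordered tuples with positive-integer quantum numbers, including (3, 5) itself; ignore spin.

The level has n_x² + n_y² = 34. The ordered positive-integer solutions are (3, 5), (5, 3).
That gives 2 states.

degeneracy = 2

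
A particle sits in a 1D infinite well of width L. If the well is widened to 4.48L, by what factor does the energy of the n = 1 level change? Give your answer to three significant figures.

E_n ∝ 1/L², so the energy scales by 1/4.48² = 0.0498.

0.0498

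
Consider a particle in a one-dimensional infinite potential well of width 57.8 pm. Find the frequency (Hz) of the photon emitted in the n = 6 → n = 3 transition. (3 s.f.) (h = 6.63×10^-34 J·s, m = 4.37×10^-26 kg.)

E_1 = h²/(8mL²) = 3.764×10^-22 J and ΔE = (6² − 3²)E_1 = 1.016×10^-20 J.
f = ΔE/h = 1.016×10^-20/6.63×10^-34 = 1.53×10^13 Hz.

f = 1.53×10^13 Hz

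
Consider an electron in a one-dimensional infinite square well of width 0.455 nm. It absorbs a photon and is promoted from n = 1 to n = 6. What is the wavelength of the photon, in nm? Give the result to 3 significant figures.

λ = 19.5 nm

E_1 = h²/(8m_eL²) = 2.910×10^-19 J, so ΔE = (6² − 1²)E_1 = 1.018×10^-17 J.
λ = hc/ΔE = (6.626×10^-34·2.998×10^8)/1.018×10^-17 = 1.95×10^-8 m = 19.5 nm.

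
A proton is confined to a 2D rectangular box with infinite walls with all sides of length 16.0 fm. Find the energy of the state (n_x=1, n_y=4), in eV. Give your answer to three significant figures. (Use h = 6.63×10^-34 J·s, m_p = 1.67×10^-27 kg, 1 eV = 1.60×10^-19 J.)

For a 2D rectangular well E = (h²/8m_p)·Σ n_i²/L_i² = (6.63×10^-34)²/(8·1.67×10^-27) · [1²/(16.0 fm)² + 4²/(16.0 fm)²].
Evaluating gives E = 2.185×10^-12 J = 1.37×10^7 eV.

E = 1.37×10^7 eV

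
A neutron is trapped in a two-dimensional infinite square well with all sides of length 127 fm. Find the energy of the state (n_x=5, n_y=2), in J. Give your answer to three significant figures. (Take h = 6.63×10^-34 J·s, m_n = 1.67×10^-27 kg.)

E = 5.92×10^-14 J

For a 2D rectangular well E = (h²/8m_n)·Σ n_i²/L_i² = (6.63×10^-34)²/(8·1.67×10^-27) · [5²/(127 fm)² + 2²/(127 fm)²].
Evaluating gives E = 5.92×10^-14 J.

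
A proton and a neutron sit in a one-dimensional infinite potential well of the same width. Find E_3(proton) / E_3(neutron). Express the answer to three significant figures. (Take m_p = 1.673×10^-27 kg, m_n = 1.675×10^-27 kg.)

E_n ∝ 1/m at fixed n and L, so the ratio is m_n/m_p = 1.675×10^-27/1.673×10^-27 = 1.00.

1.00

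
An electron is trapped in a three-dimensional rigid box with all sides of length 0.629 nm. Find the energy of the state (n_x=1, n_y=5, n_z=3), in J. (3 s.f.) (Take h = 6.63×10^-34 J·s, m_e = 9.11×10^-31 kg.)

For a 3D rectangular well E = (h²/8m_e)·Σ n_i²/L_i² = (6.63×10^-34)²/(8·9.11×10^-31) · [1²/(0.629 nm)² + 5²/(0.629 nm)² + 3²/(0.629 nm)²].
Evaluating gives E = 5.34×10^-18 J.

E = 5.34×10^-18 J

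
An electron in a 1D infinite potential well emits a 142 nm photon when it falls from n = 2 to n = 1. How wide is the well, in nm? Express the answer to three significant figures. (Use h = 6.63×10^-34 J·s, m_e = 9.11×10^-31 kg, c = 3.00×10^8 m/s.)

The photon carries ΔE = hc/λ = 6.63×10^-34·3.00×10^8/1.42×10^-7 m = 1.401×10^-18 J.
Since ΔE = (2² − 1²)E_1, E_1 = 4.670×10^-19 J, and L = h/√(8m_eE_1) = 3.59×10^-10 m = 0.359 nm.

L = 0.359 nm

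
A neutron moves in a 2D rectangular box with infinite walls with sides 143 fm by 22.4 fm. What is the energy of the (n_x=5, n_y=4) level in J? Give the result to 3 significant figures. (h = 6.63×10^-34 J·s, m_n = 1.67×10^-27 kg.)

E = 1.09×10^-12 J

For a 2D rectangular well E = (h²/8m_n)·Σ n_i²/L_i² = (6.63×10^-34)²/(8·1.67×10^-27) · [5²/(143 fm)² + 4²/(22.4 fm)²].
Evaluating gives E = 1.09×10^-12 J.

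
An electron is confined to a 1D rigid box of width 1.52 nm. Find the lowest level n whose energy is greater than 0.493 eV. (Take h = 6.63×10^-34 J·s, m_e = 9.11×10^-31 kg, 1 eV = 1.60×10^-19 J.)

E_1 = h²/(8m_eL²) = 2.611×10^-20 J = 0.1632 eV.
Need n² > 0.493/0.1632 = 3.021, i.e. n > 1.738.
The smallest integer satisfying this is n = 2.

n = 2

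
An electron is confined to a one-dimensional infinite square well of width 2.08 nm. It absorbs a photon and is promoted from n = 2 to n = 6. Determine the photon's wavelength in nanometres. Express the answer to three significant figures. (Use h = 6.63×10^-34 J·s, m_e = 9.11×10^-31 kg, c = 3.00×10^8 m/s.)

λ = 446 nm

E_1 = h²/(8m_eL²) = 1.394×10^-20 J, so ΔE = (6² − 2²)E_1 = 4.461×10^-19 J.
λ = hc/ΔE = (6.63×10^-34·3.00×10^8)/4.461×10^-19 = 4.46×10^-7 m = 446 nm.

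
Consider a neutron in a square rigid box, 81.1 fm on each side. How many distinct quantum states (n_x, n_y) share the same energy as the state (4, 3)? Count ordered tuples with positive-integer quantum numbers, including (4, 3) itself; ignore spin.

degeneracy = 2

The level has n_x² + n_y² = 25. The ordered positive-integer solutions are (3, 4), (4, 3).
That gives 2 states.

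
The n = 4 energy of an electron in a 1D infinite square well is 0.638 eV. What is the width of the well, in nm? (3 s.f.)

L = 3.07 nm

From E_n = n²h²/(8m_eL²), L = n·h/√(8m_eE_n).
E_4 = 0.638 eV = 1.022×10^-19 J, so L = 4·6.626×10^-34/√(8·9.109×10^-31·1.022×10^-19) = 3.07×10^-9 m = 3.07 nm.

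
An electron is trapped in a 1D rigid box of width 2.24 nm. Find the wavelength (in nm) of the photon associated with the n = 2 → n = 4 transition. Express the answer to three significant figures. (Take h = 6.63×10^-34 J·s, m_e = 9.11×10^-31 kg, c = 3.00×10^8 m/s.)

λ = 1.38×10^3 nm

E_1 = h²/(8m_eL²) = 1.202×10^-20 J, so ΔE = (4² − 2²)E_1 = 1.442×10^-19 J.
λ = hc/ΔE = (6.63×10^-34·3.00×10^8)/1.442×10^-19 = 1.38×10^-6 m = 1.38×10^3 nm.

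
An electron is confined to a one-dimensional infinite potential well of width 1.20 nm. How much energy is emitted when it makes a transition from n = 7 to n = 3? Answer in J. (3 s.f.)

|ΔE| = 1.67×10^-18 J

E_1 = h²/(8m_eL²) = 4.184×10^-20 J.
|ΔE| = |7² − 3²|·E_1 = 40·4.184×10^-20 J = 1.67×10^-18 J.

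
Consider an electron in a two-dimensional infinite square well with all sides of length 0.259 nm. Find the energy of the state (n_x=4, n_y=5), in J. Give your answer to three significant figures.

For a 2D rectangular well E = (h²/8m_e)·Σ n_i²/L_i² = (6.626×10^-34)²/(8·9.109×10^-31) · [4²/(0.259 nm)² + 5²/(0.259 nm)²].
Evaluating gives E = 3.68×10^-17 J.

E = 3.68×10^-17 J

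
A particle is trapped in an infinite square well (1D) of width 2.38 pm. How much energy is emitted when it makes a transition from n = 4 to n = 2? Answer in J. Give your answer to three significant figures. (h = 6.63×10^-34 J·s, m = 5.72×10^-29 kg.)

|ΔE| = 2.04×10^-15 J

E_1 = h²/(8mL²) = 1.696×10^-16 J.
|ΔE| = |4² − 2²|·E_1 = 12·1.696×10^-16 J = 2.04×10^-15 J.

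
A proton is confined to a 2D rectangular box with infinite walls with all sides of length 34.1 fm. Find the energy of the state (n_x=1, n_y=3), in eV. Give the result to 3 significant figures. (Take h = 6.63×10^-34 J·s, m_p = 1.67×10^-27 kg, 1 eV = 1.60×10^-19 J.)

For a 2D rectangular well E = (h²/8m_p)·Σ n_i²/L_i² = (6.63×10^-34)²/(8·1.67×10^-27) · [1²/(34.1 fm)² + 3²/(34.1 fm)²].
Evaluating gives E = 2.830×10^-13 J = 1.77×10^6 eV.

E = 1.77×10^6 eV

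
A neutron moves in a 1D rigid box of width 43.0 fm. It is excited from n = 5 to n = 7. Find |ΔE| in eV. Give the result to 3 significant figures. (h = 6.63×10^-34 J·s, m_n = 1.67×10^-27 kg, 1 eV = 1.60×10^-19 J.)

|ΔE| = 2.67×10^6 eV

E_1 = h²/(8m_nL²) = 1.779×10^-14 J.
|ΔE| = |5² − 7²|·E_1 = 24·1.779×10^-14 J = 4.270×10^-13 J = 2.67×10^6 eV.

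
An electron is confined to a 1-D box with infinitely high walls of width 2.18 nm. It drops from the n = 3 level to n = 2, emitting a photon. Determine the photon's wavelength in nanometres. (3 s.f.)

E_1 = h²/(8m_eL²) = 1.268×10^-20 J, so ΔE = (3² − 2²)E_1 = 6.340×10^-20 J.
λ = hc/ΔE = (6.626×10^-34·2.998×10^8)/6.340×10^-20 = 3.13×10^-6 m = 3.13×10^3 nm.

λ = 3.13×10^3 nm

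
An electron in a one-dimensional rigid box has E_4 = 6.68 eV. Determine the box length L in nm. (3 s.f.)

From E_n = n²h²/(8m_eL²), L = n·h/√(8m_eE_n).
E_4 = 6.68 eV = 1.070×10^-18 J, so L = 4·6.626×10^-34/√(8·9.109×10^-31·1.070×10^-18) = 9.49×10^-10 m = 0.949 nm.

L = 0.949 nm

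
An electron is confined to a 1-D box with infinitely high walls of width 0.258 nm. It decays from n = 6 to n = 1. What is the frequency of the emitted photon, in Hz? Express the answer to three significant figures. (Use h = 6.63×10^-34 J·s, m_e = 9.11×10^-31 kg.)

E_1 = h²/(8m_eL²) = 9.061×10^-19 J and ΔE = (6² − 1²)E_1 = 3.171×10^-17 J.
f = ΔE/h = 3.171×10^-17/6.63×10^-34 = 4.78×10^16 Hz.

f = 4.78×10^16 Hz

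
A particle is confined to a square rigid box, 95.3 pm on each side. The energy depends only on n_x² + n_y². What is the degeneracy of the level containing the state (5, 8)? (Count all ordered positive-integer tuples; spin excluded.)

The level has n_x² + n_y² = 89. The ordered positive-integer solutions are (5, 8), (8, 5).
That gives 2 states.

degeneracy = 2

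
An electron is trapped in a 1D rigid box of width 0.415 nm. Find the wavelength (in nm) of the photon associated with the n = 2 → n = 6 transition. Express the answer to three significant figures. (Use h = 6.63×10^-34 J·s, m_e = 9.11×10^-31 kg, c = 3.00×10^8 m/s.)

λ = 17.7 nm

E_1 = h²/(8m_eL²) = 3.502×10^-19 J, so ΔE = (6² − 2²)E_1 = 1.121×10^-17 J.
λ = hc/ΔE = (6.63×10^-34·3.00×10^8)/1.121×10^-17 = 1.77×10^-8 m = 17.7 nm.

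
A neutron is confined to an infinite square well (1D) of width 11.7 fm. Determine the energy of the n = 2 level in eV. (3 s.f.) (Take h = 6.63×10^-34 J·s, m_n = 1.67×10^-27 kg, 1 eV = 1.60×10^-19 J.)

E_2 = 6.01×10^6 eV

For an infinite well E_n = n²h²/(8m_nL²), so E_1 = h²/(8m_nL²) = (6.63×10^-34)²/(8·1.67×10^-27·(1.17×10^-14 m)²) = 2.404×10^-13 J.
Then E_2 = 2²·E_1 = 4·2.404×10^-13 J = 9.616×10^-13 J.
Converting, E_2 = 9.616×10^-13 J / (1.60×10^-19 J/eV) = 6.01×10^6 eV.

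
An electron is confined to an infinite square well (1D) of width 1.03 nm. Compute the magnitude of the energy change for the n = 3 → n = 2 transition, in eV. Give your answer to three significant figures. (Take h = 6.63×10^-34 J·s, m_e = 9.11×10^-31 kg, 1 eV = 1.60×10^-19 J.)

|ΔE| = 1.78 eV

E_1 = h²/(8m_eL²) = 5.685×10^-20 J.
|ΔE| = |3² − 2²|·E_1 = 5·5.685×10^-20 J = 2.842×10^-19 J = 1.78 eV.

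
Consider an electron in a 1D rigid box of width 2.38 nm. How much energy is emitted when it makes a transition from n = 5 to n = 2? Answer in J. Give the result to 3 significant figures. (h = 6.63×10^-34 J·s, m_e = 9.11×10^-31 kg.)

E_1 = h²/(8m_eL²) = 1.065×10^-20 J.
|ΔE| = |5² − 2²|·E_1 = 21·1.065×10^-20 J = 2.24×10^-19 J.

|ΔE| = 2.24×10^-19 J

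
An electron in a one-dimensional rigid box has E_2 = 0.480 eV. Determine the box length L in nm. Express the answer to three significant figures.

L = 1.77 nm

From E_n = n²h²/(8m_eL²), L = n·h/√(8m_eE_n).
E_2 = 0.480 eV = 7.690×10^-20 J, so L = 2·6.626×10^-34/√(8·9.109×10^-31·7.690×10^-20) = 1.77×10^-9 m = 1.77 nm.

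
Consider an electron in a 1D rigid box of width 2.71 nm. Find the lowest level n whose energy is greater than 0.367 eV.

E_1 = h²/(8m_eL²) = 8.204×10^-21 J = 0.05121 eV.
Need n² > 0.367/0.05121 = 7.167, i.e. n > 2.677.
The smallest integer satisfying this is n = 3.

n = 3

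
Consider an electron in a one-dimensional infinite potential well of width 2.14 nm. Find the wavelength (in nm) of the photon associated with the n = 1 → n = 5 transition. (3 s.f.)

E_1 = h²/(8m_eL²) = 1.316×10^-20 J, so ΔE = (5² − 1²)E_1 = 3.158×10^-19 J.
λ = hc/ΔE = (6.626×10^-34·2.998×10^8)/3.158×10^-19 = 6.29×10^-7 m = 629 nm.

λ = 629 nm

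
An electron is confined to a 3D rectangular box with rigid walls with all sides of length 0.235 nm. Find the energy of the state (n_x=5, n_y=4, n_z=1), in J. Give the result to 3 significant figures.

E = 4.58×10^-17 J

For a 3D rectangular well E = (h²/8m_e)·Σ n_i²/L_i² = (6.626×10^-34)²/(8·9.109×10^-31) · [5²/(0.235 nm)² + 4²/(0.235 nm)² + 1²/(0.235 nm)²].
Evaluating gives E = 4.58×10^-17 J.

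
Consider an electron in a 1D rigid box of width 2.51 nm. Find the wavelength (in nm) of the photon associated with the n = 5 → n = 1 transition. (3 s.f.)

E_1 = h²/(8m_eL²) = 9.563×10^-21 J, so ΔE = (5² − 1²)E_1 = 2.295×10^-19 J.
λ = hc/ΔE = (6.626×10^-34·2.998×10^8)/2.295×10^-19 = 8.66×10^-7 m = 866 nm.

λ = 866 nm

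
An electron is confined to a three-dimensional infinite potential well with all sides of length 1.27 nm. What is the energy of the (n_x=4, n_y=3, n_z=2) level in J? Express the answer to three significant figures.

For a 3D rectangular well E = (h²/8m_e)·Σ n_i²/L_i² = (6.626×10^-34)²/(8·9.109×10^-31) · [4²/(1.27 nm)² + 3²/(1.27 nm)² + 2²/(1.27 nm)²].
Evaluating gives E = 1.08×10^-18 J.

E = 1.08×10^-18 J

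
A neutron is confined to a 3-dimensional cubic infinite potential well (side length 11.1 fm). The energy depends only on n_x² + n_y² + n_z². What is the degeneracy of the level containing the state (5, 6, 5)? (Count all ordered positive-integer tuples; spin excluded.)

degeneracy = 15

The level has n_x² + n_y² + n_z² = 86. The ordered positive-integer solutions are (1, 2, 9), (1, 6, 7), (1, 7, 6), (1, 9, 2), (2, 1, 9), (2, 9, 1), (5, 5, 6), (5, 6, 5), (6, 1, 7), (6, 5, 5), (6, 7, 1), (7, 1, 6), (7, 6, 1), (9, 1, 2), (9, 2, 1).
That gives 15 states.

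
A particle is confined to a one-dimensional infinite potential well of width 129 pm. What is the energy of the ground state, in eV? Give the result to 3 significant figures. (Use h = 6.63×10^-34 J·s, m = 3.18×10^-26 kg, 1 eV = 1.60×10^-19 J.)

For an infinite well E_n = n²h²/(8mL²), so E_1 = h²/(8mL²) = (6.63×10^-34)²/(8·3.18×10^-26·(1.29×10^-10 m)²) = 1.038×10^-22 J.
Converting, E_1 = 1.038×10^-22 J / (1.60×10^-19 J/eV) = 6.49×10^-4 eV.

E_1 = 6.49×10^-4 eV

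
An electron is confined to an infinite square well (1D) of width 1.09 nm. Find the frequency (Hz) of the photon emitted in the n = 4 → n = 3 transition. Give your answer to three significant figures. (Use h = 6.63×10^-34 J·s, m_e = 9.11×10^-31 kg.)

E_1 = h²/(8m_eL²) = 5.077×10^-20 J and ΔE = (4² − 3²)E_1 = 3.554×10^-19 J.
f = ΔE/h = 3.554×10^-19/6.63×10^-34 = 5.36×10^14 Hz.

f = 5.36×10^14 Hz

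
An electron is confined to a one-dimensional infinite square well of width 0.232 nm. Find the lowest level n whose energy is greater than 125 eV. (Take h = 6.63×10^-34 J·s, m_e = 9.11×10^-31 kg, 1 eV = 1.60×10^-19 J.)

E_1 = h²/(8m_eL²) = 1.121×10^-18 J = 7.006 eV.
Need n² > 125/7.006 = 17.84, i.e. n > 4.224.
The smallest integer satisfying this is n = 5.

n = 5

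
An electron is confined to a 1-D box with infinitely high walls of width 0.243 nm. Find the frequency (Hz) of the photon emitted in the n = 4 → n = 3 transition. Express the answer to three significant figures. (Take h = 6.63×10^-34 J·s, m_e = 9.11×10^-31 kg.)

E_1 = h²/(8m_eL²) = 1.021×10^-18 J and ΔE = (4² − 3²)E_1 = 7.147×10^-18 J.
f = ΔE/h = 7.147×10^-18/6.63×10^-34 = 1.08×10^16 Hz.

f = 1.08×10^16 Hz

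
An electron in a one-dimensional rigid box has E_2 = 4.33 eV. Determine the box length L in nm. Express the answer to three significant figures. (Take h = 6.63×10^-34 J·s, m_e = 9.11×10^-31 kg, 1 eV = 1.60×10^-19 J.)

L = 0.590 nm

From E_n = n²h²/(8m_eL²), L = n·h/√(8m_eE_n).
E_2 = 4.33 eV = 6.928×10^-19 J, so L = 2·6.63×10^-34/√(8·9.11×10^-31·6.928×10^-19) = 5.90×10^-10 m = 0.590 nm.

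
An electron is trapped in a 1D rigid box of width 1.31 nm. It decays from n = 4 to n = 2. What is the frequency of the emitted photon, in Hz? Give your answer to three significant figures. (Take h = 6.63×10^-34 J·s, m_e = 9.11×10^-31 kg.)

E_1 = h²/(8m_eL²) = 3.515×10^-20 J and ΔE = (4² − 2²)E_1 = 4.218×10^-19 J.
f = ΔE/h = 4.218×10^-19/6.63×10^-34 = 6.36×10^14 Hz.

f = 6.36×10^14 Hz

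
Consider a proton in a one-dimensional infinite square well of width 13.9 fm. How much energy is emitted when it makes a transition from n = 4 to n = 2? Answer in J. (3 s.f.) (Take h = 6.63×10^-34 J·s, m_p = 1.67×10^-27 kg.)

E_1 = h²/(8m_pL²) = 1.703×10^-13 J.
|ΔE| = |4² − 2²|·E_1 = 12·1.703×10^-13 J = 2.04×10^-12 J.

|ΔE| = 2.04×10^-12 J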